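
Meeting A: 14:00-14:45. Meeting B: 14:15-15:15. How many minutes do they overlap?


Meeting A: 840-885 (in minutes from midnight)
Meeting B: 855-915
Overlap start = max(840, 855) = 855
Overlap end = min(885, 915) = 885
Overlap = max(0, 885 - 855) = 30 min

30 minutes


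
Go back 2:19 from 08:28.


06:09

Start: 508 minutes from midnight
Subtract: 139 minutes
Remaining: 508 - 139 = 369
Hours: 6, Minutes: 9


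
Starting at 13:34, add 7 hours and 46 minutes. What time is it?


21:20

Start: 814 minutes from midnight
Add: 466 minutes
Total: 1280 minutes
Hours: 1280 ÷ 60 = 21 remainder 20


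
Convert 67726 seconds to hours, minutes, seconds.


Hours: 67726 ÷ 3600 = 18 remainder 2926
Minutes: 2926 ÷ 60 = 48 remainder 46
Seconds: 46

18h 48m 46s


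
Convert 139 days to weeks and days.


Weeks: 139 ÷ 7 = 19 remainder 6

19 weeks 6 days


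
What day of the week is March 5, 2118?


Zeller's congruence:
q=5, m=3, k=18, j=21
h = (5 + ⌊13×4/5⌋ + 18 + ⌊18/4⌋ + ⌊21/4⌋ - 2×21) mod 7
= (5 + 10 + 18 + 4 + 5 - 42) mod 7
= 0 mod 7 = 0
h=0 → Saturday

Saturday


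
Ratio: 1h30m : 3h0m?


Duration 1: 90 minutes
Duration 2: 180 minutes
Ratio = 90:180
GCD = 90
Simplified = 1:2
As a decimal: 1/2 = 0.50

1:2 (0.50)


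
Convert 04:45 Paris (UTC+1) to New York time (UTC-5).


Time difference = UTC-5 - UTC+1 = -6 hours
New hour = (4 -6) mod 24
= -2 mod 24 = 22
Minutes unchanged → 22:45; -2 < 0 → previous day

22:45 (previous day)


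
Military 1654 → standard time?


Hour: 16
16 - 12 = 4 → PM

4:54 PM


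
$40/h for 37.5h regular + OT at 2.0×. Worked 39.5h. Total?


$1660.00

Regular: 37.5h × $40 = $1500.00
Overtime: 39.5 - 37.5 = 2.0h
OT pay: 2.0h × $40 × 2.0 = $160.00
Total = $1500.00 + $160.00 = $1660.00


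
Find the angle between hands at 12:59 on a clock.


Hour hand (12 ≡ 0 on the dial): 0×30 + 59×0.5 = 29.5°
Minute hand = 59×6 = 354°
Difference = |29.5 - 354| = 324.5°
Since > 180°: 360 - 324.5 = 35.5°

35.5°


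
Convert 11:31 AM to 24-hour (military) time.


11:31

Input: 11:31 AM
AM hour stays: 11


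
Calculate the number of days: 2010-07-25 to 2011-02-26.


216 days

From July 25, 2010 to February 26, 2011
Rest of July 2010: 31 - 25 = 6
Full months: August 31, September 30, October 31, November 30, December 31, January 31
Days into February 2011: 26
Total = 6 + 31 + 30 + 31 + 30 + 31 + 31 + 26 = 216 days


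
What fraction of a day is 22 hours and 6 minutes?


Total minutes: 22×60 + 6 = 1326
Day = 24×60 = 1440 minutes
Fraction = 1326/1440 ≈ 0.9208
As a percentage: 1326/1440 × 100 ≈ 92.08%

0.9208 (92.08%)


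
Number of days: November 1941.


30 days

Month: November (month 11)
November has 30 days


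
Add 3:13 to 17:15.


20:28

Start: 1035 minutes from midnight
Add: 193 minutes
Total: 1228 minutes
Hours: 1228 ÷ 60 = 20 remainder 28


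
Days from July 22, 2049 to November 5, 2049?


From July 22, 2049 to November 5, 2049
Rest of July 2049: 31 - 22 = 9
Full months: August 31, September 30, October 31
Days into November 2049: 5
Total = 9 + 31 + 30 + 31 + 5 = 106 days

106 days


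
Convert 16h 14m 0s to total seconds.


Hours: 16 × 3600 = 57600
Minutes: 14 × 60 = 840
Seconds: 0
Total = 57600 + 840 + 0 = 58440

58440 seconds


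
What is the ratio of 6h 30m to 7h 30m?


Duration 1: 390 minutes
Duration 2: 450 minutes
Ratio = 390:450
GCD = 30
Simplified = 13:15
As a decimal: 13/15 ≈ 0.87

13:15 (0.87)


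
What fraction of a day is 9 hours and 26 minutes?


Total minutes: 9×60 + 26 = 566
Day = 24×60 = 1440 minutes
Fraction = 566/1440 ≈ 0.3931
As a percentage: 566/1440 × 100 ≈ 39.31%

0.3931 (39.31%)


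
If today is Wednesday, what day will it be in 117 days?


Start: Wednesday (index 2)
(2 + 117) mod 7
= 119 mod 7
= 0
Index 0 → Monday

Monday


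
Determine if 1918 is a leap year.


No

Rules: divisible by 4 AND (not by 100 OR by 400)
1918 ÷ 4 = 479 remainder 2 → not divisible by 4
Not divisible by 4 → not a leap year


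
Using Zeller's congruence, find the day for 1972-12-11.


Zeller's congruence:
q=11, m=12, k=72, j=19
h = (11 + ⌊13×13/5⌋ + 72 + ⌊72/4⌋ + ⌊19/4⌋ - 2×19) mod 7
= (11 + 33 + 72 + 18 + 4 - 38) mod 7
= 100 mod 7 = 2
h=2 → Monday

Monday


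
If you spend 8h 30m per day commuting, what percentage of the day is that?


Time: 510 minutes
Day: 1440 minutes
Percentage = (510/1440) × 100 ≈ 35.4%

35.4%


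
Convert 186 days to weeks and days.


Weeks: 186 ÷ 7 = 26 remainder 4

26 weeks 4 days


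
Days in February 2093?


28 days

Month: February (month 2)
February: 28 or 29 (leap year)
2093 leap year? No


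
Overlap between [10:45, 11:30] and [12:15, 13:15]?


Meeting A: 645-690 (in minutes from midnight)
Meeting B: 735-795
Overlap start = max(645, 735) = 735
Overlap end = min(690, 795) = 690
Overlap = max(0, 690 - 735) = 0 min

0 minutes


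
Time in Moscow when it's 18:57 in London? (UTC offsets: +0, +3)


21:57

Time difference = UTC+3 - UTC+0 = +3 hours
New hour = (18 + 3) mod 24
= 21 mod 24 = 21
Minutes unchanged → 21:57


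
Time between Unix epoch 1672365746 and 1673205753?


840007 seconds (233.3 hours / 9.72 days)

Difference = 1673205753 - 1672365746 = 840007 seconds
In hours: 840007 / 3600 ≈ 233.3
In days: 840007 / 86400 ≈ 9.72


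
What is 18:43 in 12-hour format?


Hour: 18
18 - 12 = 6 → PM

6:43 PM


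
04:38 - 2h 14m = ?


02:24

Start: 278 minutes from midnight
Subtract: 134 minutes
Remaining: 278 - 134 = 144
Hours: 2, Minutes: 24


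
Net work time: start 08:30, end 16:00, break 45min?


Total time = (16×60+0) - (8×60+30)
= 960 - 510 = 450 min
Minus break: 450 - 45 = 405 min
= 6h 45m

6h 45m (405 minutes)


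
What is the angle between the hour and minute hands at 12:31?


Hour hand (12 ≡ 0 on the dial): 0×30 + 31×0.5 = 15.5°
Minute hand = 31×6 = 186°
Difference = |15.5 - 186| = 170.5°

170.5°


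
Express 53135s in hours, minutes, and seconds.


14h 45m 35s

Hours: 53135 ÷ 3600 = 14 remainder 2735
Minutes: 2735 ÷ 60 = 45 remainder 35
Seconds: 35


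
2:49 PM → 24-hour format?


Input: 2:49 PM
PM: 2 + 12 = 14

14:49


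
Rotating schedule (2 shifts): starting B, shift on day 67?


Shifts: A, B
Start: B (index 1)
Day 67: (1 + 67 - 1) mod 2
= 67 mod 2
= 1
Index 1 → shift B

Shift B


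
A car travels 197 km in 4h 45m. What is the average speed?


41.5 km/h

Distance: 197 km
Time: 4h 45m = 285 min = 285/60 = 19/4 hours
Speed = 197 ÷ (19/4) = 197 × 4 / 19 = 788/19 ≈ 41.5 km/h


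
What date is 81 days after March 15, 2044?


Start: March 15, 2044
Add 81 days
March 15 → April 1: 31 - 15 + 1 = 17 days (81 - 17 = 64 left)
April 1 → May 1: 30 - 1 + 1 = 30 days (64 - 30 = 34 left)
May 1 → June 1: 31 - 1 + 1 = 31 days (34 - 31 = 3 left)
June 1 + 3 = June 4, 2044

June 4, 2044


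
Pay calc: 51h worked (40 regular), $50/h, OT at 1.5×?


$2825.00

Regular: 40h × $50 = $2000.00
Overtime: 51 - 40 = 11h
OT pay: 11h × $50 × 1.5 = $825.00
Total = $2000.00 + $825.00 = $2825.00


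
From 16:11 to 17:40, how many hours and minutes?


End time in minutes: 17×60 + 40 = 1060
Start time in minutes: 16×60 + 11 = 971
Difference = 1060 - 971 = 89 minutes
= 1 hours 29 minutes

1h 29m


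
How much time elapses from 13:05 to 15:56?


End time in minutes: 15×60 + 56 = 956
Start time in minutes: 13×60 + 5 = 785
Difference = 956 - 785 = 171 minutes
= 2 hours 51 minutes

2h 51m


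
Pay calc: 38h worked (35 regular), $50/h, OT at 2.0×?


$2050.00

Regular: 35h × $50 = $1750.00
Overtime: 38 - 35 = 3h
OT pay: 3h × $50 × 2.0 = $300.00
Total = $1750.00 + $300.00 = $2050.00


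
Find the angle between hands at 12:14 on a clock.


77.0°

Hour hand (12 ≡ 0 on the dial): 0×30 + 14×0.5 = 7.0°
Minute hand = 14×6 = 84°
Difference = |7.0 - 84| = 77.0°


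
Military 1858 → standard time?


Hour: 18
18 - 12 = 6 → PM

6:58 PM


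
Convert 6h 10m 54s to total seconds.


Hours: 6 × 3600 = 21600
Minutes: 10 × 60 = 600
Seconds: 54
Total = 21600 + 600 + 54 = 22254

22254 seconds


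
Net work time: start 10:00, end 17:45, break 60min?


Total time = (17×60+45) - (10×60+0)
= 1065 - 600 = 465 min
Minus break: 465 - 60 = 405 min
= 6h 45m

6h 45m (405 minutes)


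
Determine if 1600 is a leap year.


Rules: divisible by 4 AND (not by 100 OR by 400)
1600 ÷ 4 = 400 exactly → divisible by 4
1600 ÷ 100 = 16 exactly → divisible by 100
1600 ÷ 400 = 4 exactly → divisible by 400
Divisible by 400 → leap year

Yes


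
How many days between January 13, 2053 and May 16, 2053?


From January 13, 2053 to May 16, 2053
Rest of January 2053: 31 - 13 = 18
Full months: February 2053 28, March 31, April 30
Days into May 2053: 16
Total = 18 + 28 + 31 + 30 + 16 = 123 days

123 days


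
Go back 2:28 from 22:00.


19:32

Start: 1320 minutes from midnight
Subtract: 148 minutes
Remaining: 1320 - 148 = 1172
Hours: 19, Minutes: 32


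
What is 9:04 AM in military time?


09:04

Input: 9:04 AM
AM hour stays: 9


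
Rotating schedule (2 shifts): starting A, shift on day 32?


Shift B

Shifts: A, B
Start: A (index 0)
Day 32: (0 + 32 - 1) mod 2
= 31 mod 2
= 1
Index 1 → shift B


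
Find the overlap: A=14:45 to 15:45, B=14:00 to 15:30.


45 minutes

Meeting A: 885-945 (in minutes from midnight)
Meeting B: 840-930
Overlap start = max(885, 840) = 885
Overlap end = min(945, 930) = 930
Overlap = max(0, 930 - 885) = 45 min


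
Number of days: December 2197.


31 days

Month: December (month 12)
December has 31 days


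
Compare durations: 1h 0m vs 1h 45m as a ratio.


Duration 1: 60 minutes
Duration 2: 105 minutes
Ratio = 60:105
GCD = 15
Simplified = 4:7
As a decimal: 4/7 ≈ 0.57

4:7 (0.57)


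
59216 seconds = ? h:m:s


16h 26m 56s

Hours: 59216 ÷ 3600 = 16 remainder 1616
Minutes: 1616 ÷ 60 = 26 remainder 56
Seconds: 56


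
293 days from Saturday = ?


Start: Saturday (index 5)
(5 + 293) mod 7
= 298 mod 7
= 4
Index 4 → Friday

Friday


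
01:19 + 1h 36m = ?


Start: 79 minutes from midnight
Add: 96 minutes
Total: 175 minutes
Hours: 175 ÷ 60 = 2 remainder 55

02:55


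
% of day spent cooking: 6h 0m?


Time: 360 minutes
Day: 1440 minutes
Percentage = (360/1440) × 100 = 25.0%

25.0%


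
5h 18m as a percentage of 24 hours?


0.2208 (22.08%)

Total minutes: 5×60 + 18 = 318
Day = 24×60 = 1440 minutes
Fraction = 318/1440 ≈ 0.2208
As a percentage: 318/1440 × 100 ≈ 22.08%


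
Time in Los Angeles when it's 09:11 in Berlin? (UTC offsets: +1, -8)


00:11

Time difference = UTC-8 - UTC+1 = -9 hours
New hour = (9 -9) mod 24
= 0 mod 24 = 0
Minutes unchanged → 00:11


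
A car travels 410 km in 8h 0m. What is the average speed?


51.3 km/h

Distance: 410 km
Time: 8 hours
Speed = 410 / 8 ≈ 51.3 km/h


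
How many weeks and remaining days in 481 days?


Weeks: 481 ÷ 7 = 68 remainder 5

68 weeks 5 days


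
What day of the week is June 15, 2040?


Zeller's congruence:
q=15, m=6, k=40, j=20
h = (15 + ⌊13×7/5⌋ + 40 + ⌊40/4⌋ + ⌊20/4⌋ - 2×20) mod 7
= (15 + 18 + 40 + 10 + 5 - 40) mod 7
= 48 mod 7 = 6
h=6 → Friday

Friday


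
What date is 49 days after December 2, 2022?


January 20, 2023

Start: December 2, 2022
Add 49 days
December 2 → January 1: 31 - 2 + 1 = 30 days (49 - 30 = 19 left)
January 1 + 19 = January 20, 2023


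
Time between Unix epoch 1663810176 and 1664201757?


Difference = 1664201757 - 1663810176 = 391581 seconds
In hours: 391581 / 3600 ≈ 108.8
In days: 391581 / 86400 ≈ 4.53

391581 seconds (108.8 hours / 4.53 days)


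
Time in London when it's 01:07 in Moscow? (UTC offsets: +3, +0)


Time difference = UTC+0 - UTC+3 = -3 hours
New hour = (1 -3) mod 24
= -2 mod 24 = 22
Minutes unchanged → 22:07; -2 < 0 → previous day

22:07 (previous day)


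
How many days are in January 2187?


Month: January (month 1)
January has 31 days

31 days


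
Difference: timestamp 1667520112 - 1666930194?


Difference = 1667520112 - 1666930194 = 589918 seconds
In hours: 589918 / 3600 ≈ 163.9
In days: 589918 / 86400 ≈ 6.83

589918 seconds (163.9 hours / 6.83 days)


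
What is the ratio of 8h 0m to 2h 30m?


16:5 (3.20)

Duration 1: 480 minutes
Duration 2: 150 minutes
Ratio = 480:150
GCD = 30
Simplified = 16:5
As a decimal: 16/5 = 3.20


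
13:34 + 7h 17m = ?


Start: 814 minutes from midnight
Add: 437 minutes
Total: 1251 minutes
Hours: 1251 ÷ 60 = 20 remainder 51

20:51


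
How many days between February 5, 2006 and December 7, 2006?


From February 5, 2006 to December 7, 2006
Rest of February 2006: 28 - 5 = 23
Full months: March 31, April 30, May 31, June 30, July 31, August 31, September 30, October 31, November 30
Days into December 2006: 7
Total = 23 + 31 + 30 + 31 + 30 + 31 + 31 + 30 + 31 + 30 + 7 = 305 days

305 days


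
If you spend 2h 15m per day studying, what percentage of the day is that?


Time: 135 minutes
Day: 1440 minutes
Percentage = (135/1440) × 100 ≈ 9.4%

9.4%


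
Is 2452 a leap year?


Rules: divisible by 4 AND (not by 100 OR by 400)
2452 ÷ 4 = 613 exactly → divisible by 4
2452 ÷ 100 = 24 remainder 52 → not divisible by 100
Divisible by 4 but not by 100 → leap year

Yes


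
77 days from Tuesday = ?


Tuesday

Start: Tuesday (index 1)
(1 + 77) mod 7
= 78 mod 7
= 1
Index 1 → Tuesday


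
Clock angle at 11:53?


38.5°

Hour hand = 11×30 + 53×0.5 = 356.5°
Minute hand = 53×6 = 318°
Difference = |356.5 - 318| = 38.5°


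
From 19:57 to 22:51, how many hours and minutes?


End time in minutes: 22×60 + 51 = 1371
Start time in minutes: 19×60 + 57 = 1197
Difference = 1371 - 1197 = 174 minutes
= 2 hours 54 minutes

2h 54m


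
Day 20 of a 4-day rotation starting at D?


Shifts: A, B, C, D
Start: D (index 3)
Day 20: (3 + 20 - 1) mod 4
= 22 mod 4
= 2
Index 2 → shift C

Shift C


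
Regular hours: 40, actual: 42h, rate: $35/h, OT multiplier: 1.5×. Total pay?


$1505.00

Regular: 40h × $35 = $1400.00
Overtime: 42 - 40 = 2h
OT pay: 2h × $35 × 1.5 = $105.00
Total = $1400.00 + $105.00 = $1505.00


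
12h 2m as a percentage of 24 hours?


0.5014 (50.14%)

Total minutes: 12×60 + 2 = 722
Day = 24×60 = 1440 minutes
Fraction = 722/1440 ≈ 0.5014
As a percentage: 722/1440 × 100 ≈ 50.14%


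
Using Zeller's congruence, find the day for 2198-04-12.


Zeller's congruence:
q=12, m=4, k=98, j=21
h = (12 + ⌊13×5/5⌋ + 98 + ⌊98/4⌋ + ⌊21/4⌋ - 2×21) mod 7
= (12 + 13 + 98 + 24 + 5 - 42) mod 7
= 110 mod 7 = 5
h=5 → Thursday

Thursday


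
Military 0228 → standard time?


Hour: 2
2 < 12 → AM

2:28 AM


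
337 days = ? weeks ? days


48 weeks 1 days

Weeks: 337 ÷ 7 = 48 remainder 1


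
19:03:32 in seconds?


Hours: 19 × 3600 = 68400
Minutes: 3 × 60 = 180
Seconds: 32
Total = 68400 + 180 + 32 = 68612

68612 seconds


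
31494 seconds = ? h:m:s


8h 44m 54s

Hours: 31494 ÷ 3600 = 8 remainder 2694
Minutes: 2694 ÷ 60 = 44 remainder 54
Seconds: 54


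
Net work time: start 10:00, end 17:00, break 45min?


Total time = (17×60+0) - (10×60+0)
= 1020 - 600 = 420 min
Minus break: 420 - 45 = 375 min
= 6h 15m

6h 15m (375 minutes)


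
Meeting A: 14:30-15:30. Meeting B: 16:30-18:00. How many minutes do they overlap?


0 minutes

Meeting A: 870-930 (in minutes from midnight)
Meeting B: 990-1080
Overlap start = max(870, 990) = 990
Overlap end = min(930, 1080) = 930
Overlap = max(0, 930 - 990) = 0 min


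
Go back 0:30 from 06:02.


05:32

Start: 362 minutes from midnight
Subtract: 30 minutes
Remaining: 362 - 30 = 332
Hours: 5, Minutes: 32


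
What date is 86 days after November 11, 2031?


February 5, 2032

Start: November 11, 2031
Add 86 days
November 11 → December 1: 30 - 11 + 1 = 20 days (86 - 20 = 66 left)
December 1 → January 1: 31 - 1 + 1 = 31 days (66 - 31 = 35 left)
January 1 → February 1: 31 - 1 + 1 = 31 days (35 - 31 = 4 left)
February 1 + 4 = February 5, 2032


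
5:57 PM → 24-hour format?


17:57

Input: 5:57 PM
PM: 5 + 12 = 17


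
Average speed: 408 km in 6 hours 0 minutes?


68.0 km/h

Distance: 408 km
Time: 6 hours
Speed = 408 / 6 = 68.0 km/h


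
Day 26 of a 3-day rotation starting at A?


Shifts: A, B, C
Start: A (index 0)
Day 26: (0 + 26 - 1) mod 3
= 25 mod 3
= 1
Index 1 → shift B

Shift B


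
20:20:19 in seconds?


73219 seconds

Hours: 20 × 3600 = 72000
Minutes: 20 × 60 = 1200
Seconds: 19
Total = 72000 + 1200 + 19 = 73219


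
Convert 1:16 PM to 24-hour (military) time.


Input: 1:16 PM
PM: 1 + 12 = 13

13:16


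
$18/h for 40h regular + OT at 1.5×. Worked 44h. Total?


$828.00

Regular: 40h × $18 = $720.00
Overtime: 44 - 40 = 4h
OT pay: 4h × $18 × 1.5 = $108.00
Total = $720.00 + $108.00 = $828.00


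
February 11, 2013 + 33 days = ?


Start: February 11, 2013
Add 33 days
February 11 → March 1: 28 - 11 + 1 = 18 days (33 - 18 = 15 left)
March 1 + 15 = March 16, 2013

March 16, 2013


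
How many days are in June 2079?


Month: June (month 6)
June has 30 days

30 days


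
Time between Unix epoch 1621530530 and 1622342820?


812290 seconds (225.6 hours / 9.40 days)

Difference = 1622342820 - 1621530530 = 812290 seconds
In hours: 812290 / 3600 ≈ 225.6
In days: 812290 / 86400 ≈ 9.40


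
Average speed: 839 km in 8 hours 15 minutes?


Distance: 839 km
Time: 8h 15m = 495 min = 495/60 = 33/4 hours
Speed = 839 ÷ (33/4) = 839 × 4 / 33 = 3356/33 ≈ 101.7 km/h

101.7 km/h


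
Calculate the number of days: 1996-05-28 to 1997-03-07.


283 days

From May 28, 1996 to March 7, 1997
Rest of May 1996: 31 - 28 = 3
Full months: June 30, July 31, August 31, September 30, October 31, November 30, December 31, January 31, February 1997 28
Days into March 1997: 7
Total = 3 + 30 + 31 + 31 + 30 + 31 + 30 + 31 + 31 + 28 + 7 = 283 days


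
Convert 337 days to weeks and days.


Weeks: 337 ÷ 7 = 48 remainder 1

48 weeks 1 days


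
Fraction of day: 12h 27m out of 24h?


0.5188 (51.88%)

Total minutes: 12×60 + 27 = 747
Day = 24×60 = 1440 minutes
Fraction = 747/1440 ≈ 0.5188
As a percentage: 747/1440 × 100 ≈ 51.88%


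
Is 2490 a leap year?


No

Rules: divisible by 4 AND (not by 100 OR by 400)
2490 ÷ 4 = 622 remainder 2 → not divisible by 4
Not divisible by 4 → not a leap year


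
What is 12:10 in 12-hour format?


Hour: 12
12 → 12 PM (noon)

12:10 PM


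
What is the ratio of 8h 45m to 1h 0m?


35:4 (8.75)

Duration 1: 525 minutes
Duration 2: 60 minutes
Ratio = 525:60
GCD = 15
Simplified = 35:4
As a decimal: 35/4 = 8.75


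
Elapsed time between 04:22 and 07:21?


End time in minutes: 7×60 + 21 = 441
Start time in minutes: 4×60 + 22 = 262
Difference = 441 - 262 = 179 minutes
= 2 hours 59 minutes

2h 59m


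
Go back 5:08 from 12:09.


Start: 729 minutes from midnight
Subtract: 308 minutes
Remaining: 729 - 308 = 421
Hours: 7, Minutes: 1

07:01


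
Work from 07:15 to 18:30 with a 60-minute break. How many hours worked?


10h 15m (615 minutes)

Total time = (18×60+30) - (7×60+15)
= 1110 - 435 = 675 min
Minus break: 675 - 60 = 615 min
= 10h 15m


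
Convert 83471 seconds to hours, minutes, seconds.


23h 11m 11s

Hours: 83471 ÷ 3600 = 23 remainder 671
Minutes: 671 ÷ 60 = 11 remainder 11
Seconds: 11


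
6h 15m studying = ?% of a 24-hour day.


Time: 375 minutes
Day: 1440 minutes
Percentage = (375/1440) × 100 ≈ 26.0%

26.0%


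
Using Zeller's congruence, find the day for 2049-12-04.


Saturday

Zeller's congruence:
q=4, m=12, k=49, j=20
h = (4 + ⌊13×13/5⌋ + 49 + ⌊49/4⌋ + ⌊20/4⌋ - 2×20) mod 7
= (4 + 33 + 49 + 12 + 5 - 40) mod 7
= 63 mod 7 = 0
h=0 → Saturday


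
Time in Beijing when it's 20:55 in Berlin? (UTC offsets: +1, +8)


03:55 (next day)

Time difference = UTC+8 - UTC+1 = +7 hours
New hour = (20 + 7) mod 24
= 27 mod 24 = 3
Minutes unchanged → 03:55; 27 ≥ 24 → next day


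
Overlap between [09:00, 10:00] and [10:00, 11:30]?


0 minutes

Meeting A: 540-600 (in minutes from midnight)
Meeting B: 600-690
Overlap start = max(540, 600) = 600
Overlap end = min(600, 690) = 600
Overlap = max(0, 600 - 600) = 0 min


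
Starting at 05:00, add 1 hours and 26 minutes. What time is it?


Start: 300 minutes from midnight
Add: 86 minutes
Total: 386 minutes
Hours: 386 ÷ 60 = 6 remainder 26

06:26


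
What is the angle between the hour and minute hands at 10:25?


Hour hand = 10×30 + 25×0.5 = 312.5°
Minute hand = 25×6 = 150°
Difference = |312.5 - 150| = 162.5°

162.5°


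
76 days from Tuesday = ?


Start: Tuesday (index 1)
(1 + 76) mod 7
= 77 mod 7
= 0
Index 0 → Monday

Monday


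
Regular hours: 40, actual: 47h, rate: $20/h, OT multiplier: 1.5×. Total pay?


Regular: 40h × $20 = $800.00
Overtime: 47 - 40 = 7h
OT pay: 7h × $20 × 1.5 = $210.00
Total = $800.00 + $210.00 = $1010.00

$1010.00


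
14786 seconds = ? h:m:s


Hours: 14786 ÷ 3600 = 4 remainder 386
Minutes: 386 ÷ 60 = 6 remainder 26
Seconds: 26

4h 6m 26s


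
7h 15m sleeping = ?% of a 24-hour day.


Time: 435 minutes
Day: 1440 minutes
Percentage = (435/1440) × 100 ≈ 30.2%

30.2%


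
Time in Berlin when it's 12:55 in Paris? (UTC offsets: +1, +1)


Time difference = UTC+1 - UTC+1 = +0 hours
New hour = (12 + 0) mod 24
= 12 mod 24 = 12
Minutes unchanged → 12:55

12:55


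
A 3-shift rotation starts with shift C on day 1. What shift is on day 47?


Shift A

Shifts: A, B, C
Start: C (index 2)
Day 47: (2 + 47 - 1) mod 3
= 48 mod 3
= 0
Index 0 → shift A


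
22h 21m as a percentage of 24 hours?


0.9313 (93.13%)

Total minutes: 22×60 + 21 = 1341
Day = 24×60 = 1440 minutes
Fraction = 1341/1440 ≈ 0.9313
As a percentage: 1341/1440 × 100 ≈ 93.13%


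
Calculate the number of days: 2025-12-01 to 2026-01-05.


35 days

From December 1, 2025 to January 5, 2026
Rest of December 2025: 31 - 1 = 30
Days into January 2026: 5
Total = 30 + 5 = 35 days


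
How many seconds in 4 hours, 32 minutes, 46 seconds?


Hours: 4 × 3600 = 14400
Minutes: 32 × 60 = 1920
Seconds: 46
Total = 14400 + 1920 + 46 = 16366

16366 seconds


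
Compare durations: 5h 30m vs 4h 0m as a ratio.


Duration 1: 330 minutes
Duration 2: 240 minutes
Ratio = 330:240
GCD = 30
Simplified = 11:8
As a decimal: 11/8 ≈ 1.38

11:8 (1.38)


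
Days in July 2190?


Month: July (month 7)
July has 31 days

31 days


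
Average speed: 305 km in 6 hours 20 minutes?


48.2 km/h

Distance: 305 km
Time: 6h 20m = 380 min = 380/60 = 19/3 hours
Speed = 305 ÷ (19/3) = 305 × 3 / 19 = 915/19 ≈ 48.2 km/h


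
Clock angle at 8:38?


31.0°

Hour hand = 8×30 + 38×0.5 = 259.0°
Minute hand = 38×6 = 228°
Difference = |259.0 - 228| = 31.0°


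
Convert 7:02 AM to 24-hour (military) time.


Input: 7:02 AM
AM hour stays: 7

07:02


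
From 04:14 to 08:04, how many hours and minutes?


3h 50m

End time in minutes: 8×60 + 4 = 484
Start time in minutes: 4×60 + 14 = 254
Difference = 484 - 254 = 230 minutes
= 3 hours 50 minutes


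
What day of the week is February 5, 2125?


Monday

Zeller's congruence:
q=5, m=14, k=24, j=21
h = (5 + ⌊13×15/5⌋ + 24 + ⌊24/4⌋ + ⌊21/4⌋ - 2×21) mod 7
= (5 + 39 + 24 + 6 + 5 - 42) mod 7
= 37 mod 7 = 2
h=2 → Monday


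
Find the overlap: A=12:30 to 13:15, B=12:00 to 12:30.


0 minutes

Meeting A: 750-795 (in minutes from midnight)
Meeting B: 720-750
Overlap start = max(750, 720) = 750
Overlap end = min(795, 750) = 750
Overlap = max(0, 750 - 750) = 0 min


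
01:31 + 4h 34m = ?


Start: 91 minutes from midnight
Add: 274 minutes
Total: 365 minutes
Hours: 365 ÷ 60 = 6 remainder 5

06:05


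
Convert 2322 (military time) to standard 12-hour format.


11:22 PM

Hour: 23
23 - 12 = 11 → PM


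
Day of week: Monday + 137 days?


Start: Monday (index 0)
(0 + 137) mod 7
= 137 mod 7
= 4
Index 4 → Friday

Friday


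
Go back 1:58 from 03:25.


Start: 205 minutes from midnight
Subtract: 118 minutes
Remaining: 205 - 118 = 87
Hours: 1, Minutes: 27

01:27


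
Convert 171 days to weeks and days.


24 weeks 3 days

Weeks: 171 ÷ 7 = 24 remainder 3


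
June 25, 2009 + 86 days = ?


Start: June 25, 2009
Add 86 days
June 25 → July 1: 30 - 25 + 1 = 6 days (86 - 6 = 80 left)
July 1 → August 1: 31 - 1 + 1 = 31 days (80 - 31 = 49 left)
August 1 → September 1: 31 - 1 + 1 = 31 days (49 - 31 = 18 left)
September 1 + 18 = September 19, 2009

September 19, 2009


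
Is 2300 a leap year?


No

Rules: divisible by 4 AND (not by 100 OR by 400)
2300 ÷ 4 = 575 exactly → divisible by 4
2300 ÷ 100 = 23 exactly → divisible by 100
2300 ÷ 400 = 5 remainder 300 → not divisible by 400
Divisible by 100 but not by 400 → not a leap year


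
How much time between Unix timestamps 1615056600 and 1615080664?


Difference = 1615080664 - 1615056600 = 24064 seconds
In hours: 24064 / 3600 ≈ 6.7
In days: 24064 / 86400 ≈ 0.28

24064 seconds (6.7 hours / 0.28 days)


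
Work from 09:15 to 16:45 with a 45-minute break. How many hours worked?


Total time = (16×60+45) - (9×60+15)
= 1005 - 555 = 450 min
Minus break: 450 - 45 = 405 min
= 6h 45m

6h 45m (405 minutes)


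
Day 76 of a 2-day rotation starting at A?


Shifts: A, B
Start: A (index 0)
Day 76: (0 + 76 - 1) mod 2
= 75 mod 2
= 1
Index 1 → shift B

Shift B


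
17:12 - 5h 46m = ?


11:26

Start: 1032 minutes from midnight
Subtract: 346 minutes
Remaining: 1032 - 346 = 686
Hours: 11, Minutes: 26


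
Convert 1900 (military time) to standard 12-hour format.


Hour: 19
19 - 12 = 7 → PM

7:00 PM


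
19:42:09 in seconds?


70929 seconds

Hours: 19 × 3600 = 68400
Minutes: 42 × 60 = 2520
Seconds: 9
Total = 68400 + 2520 + 9 = 70929


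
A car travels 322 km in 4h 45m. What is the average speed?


67.8 km/h

Distance: 322 km
Time: 4h 45m = 285 min = 285/60 = 19/4 hours
Speed = 322 ÷ (19/4) = 322 × 4 / 19 = 1288/19 ≈ 67.8 km/h


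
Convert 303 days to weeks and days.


43 weeks 2 days

Weeks: 303 ÷ 7 = 43 remainder 2


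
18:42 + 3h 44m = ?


22:26

Start: 1122 minutes from midnight
Add: 224 minutes
Total: 1346 minutes
Hours: 1346 ÷ 60 = 22 remainder 26


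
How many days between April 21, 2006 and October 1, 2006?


163 days

From April 21, 2006 to October 1, 2006
Rest of April 2006: 30 - 21 = 9
Full months: May 31, June 30, July 31, August 31, September 30
Days into October 2006: 1
Total = 9 + 31 + 30 + 31 + 31 + 30 + 1 = 163 days


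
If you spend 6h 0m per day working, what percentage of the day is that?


Time: 360 minutes
Day: 1440 minutes
Percentage = (360/1440) × 100 = 25.0%

25.0%


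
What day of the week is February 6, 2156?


Friday

Zeller's congruence:
q=6, m=14, k=55, j=21
h = (6 + ⌊13×15/5⌋ + 55 + ⌊55/4⌋ + ⌊21/4⌋ - 2×21) mod 7
= (6 + 39 + 55 + 13 + 5 - 42) mod 7
= 76 mod 7 = 6
h=6 → Friday


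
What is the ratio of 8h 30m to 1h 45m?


34:7 (4.86)

Duration 1: 510 minutes
Duration 2: 105 minutes
Ratio = 510:105
GCD = 15
Simplified = 34:7
As a decimal: 34/7 ≈ 4.86


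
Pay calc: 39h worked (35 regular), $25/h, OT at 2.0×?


$1075.00

Regular: 35h × $25 = $875.00
Overtime: 39 - 35 = 4h
OT pay: 4h × $25 × 2.0 = $200.00
Total = $875.00 + $200.00 = $1075.00


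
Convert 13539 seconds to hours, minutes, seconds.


Hours: 13539 ÷ 3600 = 3 remainder 2739
Minutes: 2739 ÷ 60 = 45 remainder 39
Seconds: 39

3h 45m 39s


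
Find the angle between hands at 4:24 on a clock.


12.0°

Hour hand = 4×30 + 24×0.5 = 132.0°
Minute hand = 24×6 = 144°
Difference = |132.0 - 144| = 12.0°


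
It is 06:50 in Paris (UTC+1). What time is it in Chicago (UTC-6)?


23:50 (previous day)

Time difference = UTC-6 - UTC+1 = -7 hours
New hour = (6 -7) mod 24
= -1 mod 24 = 23
Minutes unchanged → 23:50; -1 < 0 → previous day


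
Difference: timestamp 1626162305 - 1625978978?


183327 seconds (50.9 hours / 2.12 days)

Difference = 1626162305 - 1625978978 = 183327 seconds
In hours: 183327 / 3600 ≈ 50.9
In days: 183327 / 86400 ≈ 2.12


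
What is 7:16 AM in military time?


Input: 7:16 AM
AM hour stays: 7

07:16


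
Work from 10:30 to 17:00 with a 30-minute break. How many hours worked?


6h 0m (360 minutes)

Total time = (17×60+0) - (10×60+30)
= 1020 - 630 = 390 min
Minus break: 390 - 30 = 360 min
= 6h 0m


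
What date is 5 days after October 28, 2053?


Start: October 28, 2053
Add 5 days
October 28 → November 1: 31 - 28 + 1 = 4 days (5 - 4 = 1 left)
November 1 + 1 = November 2, 2053

November 2, 2053


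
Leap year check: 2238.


Rules: divisible by 4 AND (not by 100 OR by 400)
2238 ÷ 4 = 559 remainder 2 → not divisible by 4
Not divisible by 4 → not a leap year

No


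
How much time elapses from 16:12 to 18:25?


2h 13m

End time in minutes: 18×60 + 25 = 1105
Start time in minutes: 16×60 + 12 = 972
Difference = 1105 - 972 = 133 minutes
= 2 hours 13 minutes


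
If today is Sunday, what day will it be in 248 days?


Wednesday

Start: Sunday (index 6)
(6 + 248) mod 7
= 254 mod 7
= 2
Index 2 → Wednesday


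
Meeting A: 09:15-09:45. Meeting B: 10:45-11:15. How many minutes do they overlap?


Meeting A: 555-585 (in minutes from midnight)
Meeting B: 645-675
Overlap start = max(555, 645) = 645
Overlap end = min(585, 675) = 585
Overlap = max(0, 585 - 645) = 0 min

0 minutes


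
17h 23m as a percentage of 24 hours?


0.7243 (72.43%)

Total minutes: 17×60 + 23 = 1043
Day = 24×60 = 1440 minutes
Fraction = 1043/1440 ≈ 0.7243
As a percentage: 1043/1440 × 100 ≈ 72.43%


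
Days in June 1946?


30 days

Month: June (month 6)
June has 30 days


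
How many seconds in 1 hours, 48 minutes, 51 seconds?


Hours: 1 × 3600 = 3600
Minutes: 48 × 60 = 2880
Seconds: 51
Total = 3600 + 2880 + 51 = 6531

6531 seconds


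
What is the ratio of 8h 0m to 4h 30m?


16:9 (1.78)

Duration 1: 480 minutes
Duration 2: 270 minutes
Ratio = 480:270
GCD = 30
Simplified = 16:9
As a decimal: 16/9 ≈ 1.78


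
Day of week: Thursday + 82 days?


Start: Thursday (index 3)
(3 + 82) mod 7
= 85 mod 7
= 1
Index 1 → Tuesday

Tuesday


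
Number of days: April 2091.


30 days

Month: April (month 4)
April has 30 days


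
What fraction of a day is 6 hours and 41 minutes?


Total minutes: 6×60 + 41 = 401
Day = 24×60 = 1440 minutes
Fraction = 401/1440 ≈ 0.2785
As a percentage: 401/1440 × 100 ≈ 27.85%

0.2785 (27.85%)


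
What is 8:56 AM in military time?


Input: 8:56 AM
AM hour stays: 8

08:56


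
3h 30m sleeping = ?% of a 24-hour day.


Time: 210 minutes
Day: 1440 minutes
Percentage = (210/1440) × 100 ≈ 14.6%

14.6%


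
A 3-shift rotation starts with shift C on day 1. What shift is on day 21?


Shifts: A, B, C
Start: C (index 2)
Day 21: (2 + 21 - 1) mod 3
= 22 mod 3
= 1
Index 1 → shift B

Shift B


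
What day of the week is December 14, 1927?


Zeller's congruence:
q=14, m=12, k=27, j=19
h = (14 + ⌊13×13/5⌋ + 27 + ⌊27/4⌋ + ⌊19/4⌋ - 2×19) mod 7
= (14 + 33 + 27 + 6 + 4 - 38) mod 7
= 46 mod 7 = 4
h=4 → Wednesday

Wednesday


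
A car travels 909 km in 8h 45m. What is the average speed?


Distance: 909 km
Time: 8h 45m = 525 min = 525/60 = 35/4 hours
Speed = 909 ÷ (35/4) = 909 × 4 / 35 = 3636/35 ≈ 103.9 km/h

103.9 km/h


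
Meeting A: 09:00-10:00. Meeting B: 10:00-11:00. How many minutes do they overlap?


0 minutes

Meeting A: 540-600 (in minutes from midnight)
Meeting B: 600-660
Overlap start = max(540, 600) = 600
Overlap end = min(600, 660) = 600
Overlap = max(0, 600 - 600) = 0 min


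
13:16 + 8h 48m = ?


22:04

Start: 796 minutes from midnight
Add: 528 minutes
Total: 1324 minutes
Hours: 1324 ÷ 60 = 22 remainder 4


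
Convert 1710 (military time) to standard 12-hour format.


5:10 PM

Hour: 17
17 - 12 = 5 → PM


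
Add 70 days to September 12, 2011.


Start: September 12, 2011
Add 70 days
September 12 → October 1: 30 - 12 + 1 = 19 days (70 - 19 = 51 left)
October 1 → November 1: 31 - 1 + 1 = 31 days (51 - 31 = 20 left)
November 1 + 20 = November 21, 2011

November 21, 2011


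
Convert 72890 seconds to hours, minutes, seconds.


Hours: 72890 ÷ 3600 = 20 remainder 890
Minutes: 890 ÷ 60 = 14 remainder 50
Seconds: 50

20h 14m 50s


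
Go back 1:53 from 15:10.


Start: 910 minutes from midnight
Subtract: 113 minutes
Remaining: 910 - 113 = 797
Hours: 13, Minutes: 17

13:17


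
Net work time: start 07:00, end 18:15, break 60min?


10h 15m (615 minutes)

Total time = (18×60+15) - (7×60+0)
= 1095 - 420 = 675 min
Minus break: 675 - 60 = 615 min
= 10h 15m


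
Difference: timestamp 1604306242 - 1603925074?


Difference = 1604306242 - 1603925074 = 381168 seconds
In hours: 381168 / 3600 ≈ 105.9
In days: 381168 / 86400 ≈ 4.41

381168 seconds (105.9 hours / 4.41 days)


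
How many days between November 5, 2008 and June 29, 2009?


236 days

From November 5, 2008 to June 29, 2009
Rest of November 2008: 30 - 5 = 25
Full months: December 31, January 31, February 2009 28, March 31, April 30, May 31
Days into June 2009: 29
Total = 25 + 31 + 31 + 28 + 31 + 30 + 31 + 29 = 236 days


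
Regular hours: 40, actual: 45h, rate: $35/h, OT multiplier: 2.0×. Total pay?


$1750.00

Regular: 40h × $35 = $1400.00
Overtime: 45 - 40 = 5h
OT pay: 5h × $35 × 2.0 = $350.00
Total = $1400.00 + $350.00 = $1750.00


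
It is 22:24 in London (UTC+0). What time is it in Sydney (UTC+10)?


Time difference = UTC+10 - UTC+0 = +10 hours
New hour = (22 + 10) mod 24
= 32 mod 24 = 8
Minutes unchanged → 08:24; 32 ≥ 24 → next day

08:24 (next day)


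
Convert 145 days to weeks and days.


20 weeks 5 days

Weeks: 145 ÷ 7 = 20 remainder 5


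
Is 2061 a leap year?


No

Rules: divisible by 4 AND (not by 100 OR by 400)
2061 ÷ 4 = 515 remainder 1 → not divisible by 4
Not divisible by 4 → not a leap year


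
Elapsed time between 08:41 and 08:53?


End time in minutes: 8×60 + 53 = 533
Start time in minutes: 8×60 + 41 = 521
Difference = 533 - 521 = 12 minutes
= 0 hours 12 minutes

0h 12m


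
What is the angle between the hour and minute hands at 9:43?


33.5°

Hour hand = 9×30 + 43×0.5 = 291.5°
Minute hand = 43×6 = 258°
Difference = |291.5 - 258| = 33.5°


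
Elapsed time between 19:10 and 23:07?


3h 57m

End time in minutes: 23×60 + 7 = 1387
Start time in minutes: 19×60 + 10 = 1150
Difference = 1387 - 1150 = 237 minutes
= 3 hours 57 minutes


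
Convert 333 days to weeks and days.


47 weeks 4 days

Weeks: 333 ÷ 7 = 47 remainder 4


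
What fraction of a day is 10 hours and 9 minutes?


Total minutes: 10×60 + 9 = 609
Day = 24×60 = 1440 minutes
Fraction = 609/1440 ≈ 0.4229
As a percentage: 609/1440 × 100 ≈ 42.29%

0.4229 (42.29%)


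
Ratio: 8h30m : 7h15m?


34:29 (1.17)

Duration 1: 510 minutes
Duration 2: 435 minutes
Ratio = 510:435
GCD = 15
Simplified = 34:29
As a decimal: 34/29 ≈ 1.17


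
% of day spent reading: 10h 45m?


Time: 645 minutes
Day: 1440 minutes
Percentage = (645/1440) × 100 ≈ 44.8%

44.8%


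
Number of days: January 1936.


31 days

Month: January (month 1)
January has 31 days


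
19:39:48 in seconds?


70788 seconds

Hours: 19 × 3600 = 68400
Minutes: 39 × 60 = 2340
Seconds: 48
Total = 68400 + 2340 + 48 = 70788


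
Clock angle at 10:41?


74.5°

Hour hand = 10×30 + 41×0.5 = 320.5°
Minute hand = 41×6 = 246°
Difference = |320.5 - 246| = 74.5°


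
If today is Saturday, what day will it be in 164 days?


Tuesday

Start: Saturday (index 5)
(5 + 164) mod 7
= 169 mod 7
= 1
Index 1 → Tuesday


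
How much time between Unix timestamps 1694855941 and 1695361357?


Difference = 1695361357 - 1694855941 = 505416 seconds
In hours: 505416 / 3600 ≈ 140.4
In days: 505416 / 86400 ≈ 5.85

505416 seconds (140.4 hours / 5.85 days)


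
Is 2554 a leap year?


Rules: divisible by 4 AND (not by 100 OR by 400)
2554 ÷ 4 = 638 remainder 2 → not divisible by 4
Not divisible by 4 → not a leap year

No


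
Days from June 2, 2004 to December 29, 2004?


From June 2, 2004 to December 29, 2004
Rest of June 2004: 30 - 2 = 28
Full months: July 31, August 31, September 30, October 31, November 30
Days into December 2004: 29
Total = 28 + 31 + 31 + 30 + 31 + 30 + 29 = 210 days

210 days


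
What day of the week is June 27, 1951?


Wednesday

Zeller's congruence:
q=27, m=6, k=51, j=19
h = (27 + ⌊13×7/5⌋ + 51 + ⌊51/4⌋ + ⌊19/4⌋ - 2×19) mod 7
= (27 + 18 + 51 + 12 + 4 - 38) mod 7
= 74 mod 7 = 4
h=4 → Wednesday


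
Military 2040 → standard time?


8:40 PM

Hour: 20
20 - 12 = 8 → PM


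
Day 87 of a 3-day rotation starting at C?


Shift B

Shifts: A, B, C
Start: C (index 2)
Day 87: (2 + 87 - 1) mod 3
= 88 mod 3
= 1
Index 1 → shift B


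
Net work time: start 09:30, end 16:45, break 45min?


6h 30m (390 minutes)

Total time = (16×60+45) - (9×60+30)
= 1005 - 570 = 435 min
Minus break: 435 - 45 = 390 min
= 6h 30m


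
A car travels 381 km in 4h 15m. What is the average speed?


89.6 km/h

Distance: 381 km
Time: 4h 15m = 255 min = 255/60 = 17/4 hours
Speed = 381 ÷ (17/4) = 381 × 4 / 17 = 1524/17 ≈ 89.6 km/h


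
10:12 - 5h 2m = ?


05:10

Start: 612 minutes from midnight
Subtract: 302 minutes
Remaining: 612 - 302 = 310
Hours: 5, Minutes: 10


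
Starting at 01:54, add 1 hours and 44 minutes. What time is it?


03:38

Start: 114 minutes from midnight
Add: 104 minutes
Total: 218 minutes
Hours: 218 ÷ 60 = 3 remainder 38


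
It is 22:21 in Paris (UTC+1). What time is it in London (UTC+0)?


21:21

Time difference = UTC+0 - UTC+1 = -1 hours
New hour = (22 -1) mod 24
= 21 mod 24 = 21
Minutes unchanged → 21:21


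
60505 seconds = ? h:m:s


16h 48m 25s

Hours: 60505 ÷ 3600 = 16 remainder 2905
Minutes: 2905 ÷ 60 = 48 remainder 25
Seconds: 25


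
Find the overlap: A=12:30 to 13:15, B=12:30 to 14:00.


Meeting A: 750-795 (in minutes from midnight)
Meeting B: 750-840
Overlap start = max(750, 750) = 750
Overlap end = min(795, 840) = 795
Overlap = max(0, 795 - 750) = 45 min

45 minutes


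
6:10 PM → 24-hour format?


Input: 6:10 PM
PM: 6 + 12 = 18

18:10


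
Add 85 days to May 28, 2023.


August 21, 2023

Start: May 28, 2023
Add 85 days
May 28 → June 1: 31 - 28 + 1 = 4 days (85 - 4 = 81 left)
June 1 → July 1: 30 - 1 + 1 = 30 days (81 - 30 = 51 left)
July 1 → August 1: 31 - 1 + 1 = 31 days (51 - 31 = 20 left)
August 1 + 20 = August 21, 2023


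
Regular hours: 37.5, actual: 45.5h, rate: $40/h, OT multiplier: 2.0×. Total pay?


$2140.00

Regular: 37.5h × $40 = $1500.00
Overtime: 45.5 - 37.5 = 8.0h
OT pay: 8.0h × $40 × 2.0 = $640.00
Total = $1500.00 + $640.00 = $2140.00


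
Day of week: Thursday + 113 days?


Start: Thursday (index 3)
(3 + 113) mod 7
= 116 mod 7
= 4
Index 4 → Friday

Friday


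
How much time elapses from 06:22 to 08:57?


End time in minutes: 8×60 + 57 = 537
Start time in minutes: 6×60 + 22 = 382
Difference = 537 - 382 = 155 minutes
= 2 hours 35 minutes

2h 35m


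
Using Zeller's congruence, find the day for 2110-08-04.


Monday

Zeller's congruence:
q=4, m=8, k=10, j=21
h = (4 + ⌊13×9/5⌋ + 10 + ⌊10/4⌋ + ⌊21/4⌋ - 2×21) mod 7
= (4 + 23 + 10 + 2 + 5 - 42) mod 7
= 2 mod 7 = 2
h=2 → Monday
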